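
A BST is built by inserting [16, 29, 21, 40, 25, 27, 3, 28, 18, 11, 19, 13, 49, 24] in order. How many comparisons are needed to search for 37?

Search path for 37: 16 -> 29 -> 40
Found: False
Comparisons: 3


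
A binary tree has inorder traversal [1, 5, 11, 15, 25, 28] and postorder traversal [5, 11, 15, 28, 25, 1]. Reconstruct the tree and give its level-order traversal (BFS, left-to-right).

Inorder:   [1, 5, 11, 15, 25, 28]
Postorder: [5, 11, 15, 28, 25, 1]
Algorithm: postorder visits root last, so walk postorder right-to-left;
each value is the root of the current inorder slice — split it at that
value, recurse on the right subtree first, then the left.
Recursive splits:
  root=1; inorder splits into left=[], right=[5, 11, 15, 25, 28]
  root=25; inorder splits into left=[5, 11, 15], right=[28]
  root=28; inorder splits into left=[], right=[]
  root=15; inorder splits into left=[5, 11], right=[]
  root=11; inorder splits into left=[5], right=[]
  root=5; inorder splits into left=[], right=[]
Reconstructed level-order: [1, 25, 15, 28, 11, 5]


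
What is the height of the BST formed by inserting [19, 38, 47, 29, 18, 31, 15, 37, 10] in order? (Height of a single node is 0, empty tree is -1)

Insertion order: [19, 38, 47, 29, 18, 31, 15, 37, 10]
Tree (level-order array): [19, 18, 38, 15, None, 29, 47, 10, None, None, 31, None, None, None, None, None, 37]
Compute height bottom-up (empty subtree = -1):
  height(10) = 1 + max(-1, -1) = 0
  height(15) = 1 + max(0, -1) = 1
  height(18) = 1 + max(1, -1) = 2
  height(37) = 1 + max(-1, -1) = 0
  height(31) = 1 + max(-1, 0) = 1
  height(29) = 1 + max(-1, 1) = 2
  height(47) = 1 + max(-1, -1) = 0
  height(38) = 1 + max(2, 0) = 3
  height(19) = 1 + max(2, 3) = 4
Height = 4


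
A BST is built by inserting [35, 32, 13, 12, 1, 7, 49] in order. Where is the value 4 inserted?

Starting tree (level order): [35, 32, 49, 13, None, None, None, 12, None, 1, None, None, 7]
Insertion path: 35 -> 32 -> 13 -> 12 -> 1 -> 7
Result: insert 4 as left child of 7
Final tree (level order): [35, 32, 49, 13, None, None, None, 12, None, 1, None, None, 7, 4]


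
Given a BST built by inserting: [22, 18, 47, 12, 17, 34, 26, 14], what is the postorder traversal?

Tree insertion order: [22, 18, 47, 12, 17, 34, 26, 14]
Tree (level-order array): [22, 18, 47, 12, None, 34, None, None, 17, 26, None, 14]
Postorder traversal: [14, 17, 12, 18, 26, 34, 47, 22]


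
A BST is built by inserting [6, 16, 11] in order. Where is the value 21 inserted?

Starting tree (level order): [6, None, 16, 11]
Insertion path: 6 -> 16
Result: insert 21 as right child of 16
Final tree (level order): [6, None, 16, 11, 21]


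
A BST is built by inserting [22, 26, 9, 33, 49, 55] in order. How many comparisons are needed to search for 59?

Search path for 59: 22 -> 26 -> 33 -> 49 -> 55
Found: False
Comparisons: 5


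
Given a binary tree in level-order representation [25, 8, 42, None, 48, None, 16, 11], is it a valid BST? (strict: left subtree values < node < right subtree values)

Level-order array: [25, 8, 42, None, 48, None, 16, 11]
Validate using subtree bounds (lo, hi): at each node, require lo < value < hi,
then recurse left with hi=value and right with lo=value.
Preorder trace (stopping at first violation):
  at node 25 with bounds (-inf, +inf): OK
  at node 8 with bounds (-inf, 25): OK
  at node 48 with bounds (8, 25): VIOLATION
Node 48 violates its bound: not (8 < 48 < 25).
Result: Not a valid BST


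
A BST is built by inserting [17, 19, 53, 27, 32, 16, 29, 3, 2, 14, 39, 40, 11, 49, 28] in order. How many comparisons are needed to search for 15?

Search path for 15: 17 -> 16 -> 3 -> 14
Found: False
Comparisons: 4


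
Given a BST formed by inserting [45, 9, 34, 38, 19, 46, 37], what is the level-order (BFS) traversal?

Tree insertion order: [45, 9, 34, 38, 19, 46, 37]
Tree (level-order array): [45, 9, 46, None, 34, None, None, 19, 38, None, None, 37]
BFS from the root, enqueuing left then right child of each popped node:
  queue [45] -> pop 45, enqueue [9, 46], visited so far: [45]
  queue [9, 46] -> pop 9, enqueue [34], visited so far: [45, 9]
  queue [46, 34] -> pop 46, enqueue [none], visited so far: [45, 9, 46]
  queue [34] -> pop 34, enqueue [19, 38], visited so far: [45, 9, 46, 34]
  queue [19, 38] -> pop 19, enqueue [none], visited so far: [45, 9, 46, 34, 19]
  queue [38] -> pop 38, enqueue [37], visited so far: [45, 9, 46, 34, 19, 38]
  queue [37] -> pop 37, enqueue [none], visited so far: [45, 9, 46, 34, 19, 38, 37]
Result: [45, 9, 46, 34, 19, 38, 37]


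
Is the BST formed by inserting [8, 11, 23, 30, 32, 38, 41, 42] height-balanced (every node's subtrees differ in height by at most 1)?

Tree (level-order array): [8, None, 11, None, 23, None, 30, None, 32, None, 38, None, 41, None, 42]
Definition: a tree is height-balanced if, at every node, |h(left) - h(right)| <= 1 (empty subtree has height -1).
Bottom-up per-node check:
  node 42: h_left=-1, h_right=-1, diff=0 [OK], height=0
  node 41: h_left=-1, h_right=0, diff=1 [OK], height=1
  node 38: h_left=-1, h_right=1, diff=2 [FAIL (|-1-1|=2 > 1)], height=2
  node 32: h_left=-1, h_right=2, diff=3 [FAIL (|-1-2|=3 > 1)], height=3
  node 30: h_left=-1, h_right=3, diff=4 [FAIL (|-1-3|=4 > 1)], height=4
  node 23: h_left=-1, h_right=4, diff=5 [FAIL (|-1-4|=5 > 1)], height=5
  node 11: h_left=-1, h_right=5, diff=6 [FAIL (|-1-5|=6 > 1)], height=6
  node 8: h_left=-1, h_right=6, diff=7 [FAIL (|-1-6|=7 > 1)], height=7
Node 38 violates the condition: |-1 - 1| = 2 > 1.
Result: Not balanced


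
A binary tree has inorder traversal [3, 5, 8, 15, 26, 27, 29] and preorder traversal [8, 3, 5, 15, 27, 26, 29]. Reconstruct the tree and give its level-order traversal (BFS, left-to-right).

Inorder:  [3, 5, 8, 15, 26, 27, 29]
Preorder: [8, 3, 5, 15, 27, 26, 29]
Algorithm: preorder visits root first, so consume preorder in order;
for each root, split the current inorder slice at that value into
left-subtree inorder and right-subtree inorder, then recurse.
Recursive splits:
  root=8; inorder splits into left=[3, 5], right=[15, 26, 27, 29]
  root=3; inorder splits into left=[], right=[5]
  root=5; inorder splits into left=[], right=[]
  root=15; inorder splits into left=[], right=[26, 27, 29]
  root=27; inorder splits into left=[26], right=[29]
  root=26; inorder splits into left=[], right=[]
  root=29; inorder splits into left=[], right=[]
Reconstructed level-order: [8, 3, 15, 5, 27, 26, 29]


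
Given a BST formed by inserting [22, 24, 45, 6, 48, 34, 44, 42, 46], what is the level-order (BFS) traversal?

Tree insertion order: [22, 24, 45, 6, 48, 34, 44, 42, 46]
Tree (level-order array): [22, 6, 24, None, None, None, 45, 34, 48, None, 44, 46, None, 42]
BFS from the root, enqueuing left then right child of each popped node:
  queue [22] -> pop 22, enqueue [6, 24], visited so far: [22]
  queue [6, 24] -> pop 6, enqueue [none], visited so far: [22, 6]
  queue [24] -> pop 24, enqueue [45], visited so far: [22, 6, 24]
  queue [45] -> pop 45, enqueue [34, 48], visited so far: [22, 6, 24, 45]
  queue [34, 48] -> pop 34, enqueue [44], visited so far: [22, 6, 24, 45, 34]
  queue [48, 44] -> pop 48, enqueue [46], visited so far: [22, 6, 24, 45, 34, 48]
  queue [44, 46] -> pop 44, enqueue [42], visited so far: [22, 6, 24, 45, 34, 48, 44]
  queue [46, 42] -> pop 46, enqueue [none], visited so far: [22, 6, 24, 45, 34, 48, 44, 46]
  queue [42] -> pop 42, enqueue [none], visited so far: [22, 6, 24, 45, 34, 48, 44, 46, 42]
Result: [22, 6, 24, 45, 34, 48, 44, 46, 42]


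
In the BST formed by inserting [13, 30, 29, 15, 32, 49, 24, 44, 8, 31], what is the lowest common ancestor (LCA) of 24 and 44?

Tree insertion order: [13, 30, 29, 15, 32, 49, 24, 44, 8, 31]
Tree (level-order array): [13, 8, 30, None, None, 29, 32, 15, None, 31, 49, None, 24, None, None, 44]
In a BST, the LCA of p=24, q=44 is the first node v on the
root-to-leaf path with p <= v <= q (go left if both < v, right if both > v).
Walk from root:
  at 13: both 24 and 44 > 13, go right
  at 30: 24 <= 30 <= 44, this is the LCA
LCA = 30


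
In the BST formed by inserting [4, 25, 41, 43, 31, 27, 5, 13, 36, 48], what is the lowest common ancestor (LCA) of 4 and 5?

Tree insertion order: [4, 25, 41, 43, 31, 27, 5, 13, 36, 48]
Tree (level-order array): [4, None, 25, 5, 41, None, 13, 31, 43, None, None, 27, 36, None, 48]
In a BST, the LCA of p=4, q=5 is the first node v on the
root-to-leaf path with p <= v <= q (go left if both < v, right if both > v).
Walk from root:
  at 4: 4 <= 4 <= 5, this is the LCA
LCA = 4


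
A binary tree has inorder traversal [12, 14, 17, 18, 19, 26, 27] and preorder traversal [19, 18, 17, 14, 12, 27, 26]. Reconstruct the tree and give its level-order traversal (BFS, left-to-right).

Inorder:  [12, 14, 17, 18, 19, 26, 27]
Preorder: [19, 18, 17, 14, 12, 27, 26]
Algorithm: preorder visits root first, so consume preorder in order;
for each root, split the current inorder slice at that value into
left-subtree inorder and right-subtree inorder, then recurse.
Recursive splits:
  root=19; inorder splits into left=[12, 14, 17, 18], right=[26, 27]
  root=18; inorder splits into left=[12, 14, 17], right=[]
  root=17; inorder splits into left=[12, 14], right=[]
  root=14; inorder splits into left=[12], right=[]
  root=12; inorder splits into left=[], right=[]
  root=27; inorder splits into left=[26], right=[]
  root=26; inorder splits into left=[], right=[]
Reconstructed level-order: [19, 18, 27, 17, 26, 14, 12]


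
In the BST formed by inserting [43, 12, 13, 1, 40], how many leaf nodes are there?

Tree built from: [43, 12, 13, 1, 40]
Tree (level-order array): [43, 12, None, 1, 13, None, None, None, 40]
Rule: A leaf has 0 children.
Per-node child counts:
  node 43: 1 child(ren)
  node 12: 2 child(ren)
  node 1: 0 child(ren)
  node 13: 1 child(ren)
  node 40: 0 child(ren)
Matching nodes: [1, 40]
Count of leaf nodes: 2


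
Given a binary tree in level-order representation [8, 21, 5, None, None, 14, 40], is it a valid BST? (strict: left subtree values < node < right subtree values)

Level-order array: [8, 21, 5, None, None, 14, 40]
Validate using subtree bounds (lo, hi): at each node, require lo < value < hi,
then recurse left with hi=value and right with lo=value.
Preorder trace (stopping at first violation):
  at node 8 with bounds (-inf, +inf): OK
  at node 21 with bounds (-inf, 8): VIOLATION
Node 21 violates its bound: not (-inf < 21 < 8).
Result: Not a valid BST


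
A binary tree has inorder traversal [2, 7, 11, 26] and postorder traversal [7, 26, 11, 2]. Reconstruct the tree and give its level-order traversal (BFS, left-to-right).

Inorder:   [2, 7, 11, 26]
Postorder: [7, 26, 11, 2]
Algorithm: postorder visits root last, so walk postorder right-to-left;
each value is the root of the current inorder slice — split it at that
value, recurse on the right subtree first, then the left.
Recursive splits:
  root=2; inorder splits into left=[], right=[7, 11, 26]
  root=11; inorder splits into left=[7], right=[26]
  root=26; inorder splits into left=[], right=[]
  root=7; inorder splits into left=[], right=[]
Reconstructed level-order: [2, 11, 7, 26]


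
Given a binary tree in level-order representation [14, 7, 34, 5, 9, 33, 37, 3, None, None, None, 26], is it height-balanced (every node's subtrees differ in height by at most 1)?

Tree (level-order array): [14, 7, 34, 5, 9, 33, 37, 3, None, None, None, 26]
Definition: a tree is height-balanced if, at every node, |h(left) - h(right)| <= 1 (empty subtree has height -1).
Bottom-up per-node check:
  node 3: h_left=-1, h_right=-1, diff=0 [OK], height=0
  node 5: h_left=0, h_right=-1, diff=1 [OK], height=1
  node 9: h_left=-1, h_right=-1, diff=0 [OK], height=0
  node 7: h_left=1, h_right=0, diff=1 [OK], height=2
  node 26: h_left=-1, h_right=-1, diff=0 [OK], height=0
  node 33: h_left=0, h_right=-1, diff=1 [OK], height=1
  node 37: h_left=-1, h_right=-1, diff=0 [OK], height=0
  node 34: h_left=1, h_right=0, diff=1 [OK], height=2
  node 14: h_left=2, h_right=2, diff=0 [OK], height=3
All nodes satisfy the balance condition.
Result: Balanced


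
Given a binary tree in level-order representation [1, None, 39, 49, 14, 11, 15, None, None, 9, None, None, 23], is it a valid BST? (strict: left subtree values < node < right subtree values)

Level-order array: [1, None, 39, 49, 14, 11, 15, None, None, 9, None, None, 23]
Validate using subtree bounds (lo, hi): at each node, require lo < value < hi,
then recurse left with hi=value and right with lo=value.
Preorder trace (stopping at first violation):
  at node 1 with bounds (-inf, +inf): OK
  at node 39 with bounds (1, +inf): OK
  at node 49 with bounds (1, 39): VIOLATION
Node 49 violates its bound: not (1 < 49 < 39).
Result: Not a valid BST


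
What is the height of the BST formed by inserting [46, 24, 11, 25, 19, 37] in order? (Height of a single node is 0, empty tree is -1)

Insertion order: [46, 24, 11, 25, 19, 37]
Tree (level-order array): [46, 24, None, 11, 25, None, 19, None, 37]
Compute height bottom-up (empty subtree = -1):
  height(19) = 1 + max(-1, -1) = 0
  height(11) = 1 + max(-1, 0) = 1
  height(37) = 1 + max(-1, -1) = 0
  height(25) = 1 + max(-1, 0) = 1
  height(24) = 1 + max(1, 1) = 2
  height(46) = 1 + max(2, -1) = 3
Height = 3


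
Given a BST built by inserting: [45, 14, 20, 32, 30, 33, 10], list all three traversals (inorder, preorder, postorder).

Tree insertion order: [45, 14, 20, 32, 30, 33, 10]
Tree (level-order array): [45, 14, None, 10, 20, None, None, None, 32, 30, 33]
Inorder (L, root, R): [10, 14, 20, 30, 32, 33, 45]
Preorder (root, L, R): [45, 14, 10, 20, 32, 30, 33]
Postorder (L, R, root): [10, 30, 33, 32, 20, 14, 45]


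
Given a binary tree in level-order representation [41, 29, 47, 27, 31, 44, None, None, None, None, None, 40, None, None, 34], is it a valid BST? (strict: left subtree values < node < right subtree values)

Level-order array: [41, 29, 47, 27, 31, 44, None, None, None, None, None, 40, None, None, 34]
Validate using subtree bounds (lo, hi): at each node, require lo < value < hi,
then recurse left with hi=value and right with lo=value.
Preorder trace (stopping at first violation):
  at node 41 with bounds (-inf, +inf): OK
  at node 29 with bounds (-inf, 41): OK
  at node 27 with bounds (-inf, 29): OK
  at node 31 with bounds (29, 41): OK
  at node 47 with bounds (41, +inf): OK
  at node 44 with bounds (41, 47): OK
  at node 40 with bounds (41, 44): VIOLATION
Node 40 violates its bound: not (41 < 40 < 44).
Result: Not a valid BST


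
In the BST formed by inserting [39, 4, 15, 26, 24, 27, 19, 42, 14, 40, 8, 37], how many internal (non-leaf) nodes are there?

Tree built from: [39, 4, 15, 26, 24, 27, 19, 42, 14, 40, 8, 37]
Tree (level-order array): [39, 4, 42, None, 15, 40, None, 14, 26, None, None, 8, None, 24, 27, None, None, 19, None, None, 37]
Rule: An internal node has at least one child.
Per-node child counts:
  node 39: 2 child(ren)
  node 4: 1 child(ren)
  node 15: 2 child(ren)
  node 14: 1 child(ren)
  node 8: 0 child(ren)
  node 26: 2 child(ren)
  node 24: 1 child(ren)
  node 19: 0 child(ren)
  node 27: 1 child(ren)
  node 37: 0 child(ren)
  node 42: 1 child(ren)
  node 40: 0 child(ren)
Matching nodes: [39, 4, 15, 14, 26, 24, 27, 42]
Count of internal (non-leaf) nodes: 8


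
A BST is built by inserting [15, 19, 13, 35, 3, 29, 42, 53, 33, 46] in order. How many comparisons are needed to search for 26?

Search path for 26: 15 -> 19 -> 35 -> 29
Found: False
Comparisons: 4


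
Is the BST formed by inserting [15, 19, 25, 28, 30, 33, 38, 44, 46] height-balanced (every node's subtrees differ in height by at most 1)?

Tree (level-order array): [15, None, 19, None, 25, None, 28, None, 30, None, 33, None, 38, None, 44, None, 46]
Definition: a tree is height-balanced if, at every node, |h(left) - h(right)| <= 1 (empty subtree has height -1).
Bottom-up per-node check:
  node 46: h_left=-1, h_right=-1, diff=0 [OK], height=0
  node 44: h_left=-1, h_right=0, diff=1 [OK], height=1
  node 38: h_left=-1, h_right=1, diff=2 [FAIL (|-1-1|=2 > 1)], height=2
  node 33: h_left=-1, h_right=2, diff=3 [FAIL (|-1-2|=3 > 1)], height=3
  node 30: h_left=-1, h_right=3, diff=4 [FAIL (|-1-3|=4 > 1)], height=4
  node 28: h_left=-1, h_right=4, diff=5 [FAIL (|-1-4|=5 > 1)], height=5
  node 25: h_left=-1, h_right=5, diff=6 [FAIL (|-1-5|=6 > 1)], height=6
  node 19: h_left=-1, h_right=6, diff=7 [FAIL (|-1-6|=7 > 1)], height=7
  node 15: h_left=-1, h_right=7, diff=8 [FAIL (|-1-7|=8 > 1)], height=8
Node 38 violates the condition: |-1 - 1| = 2 > 1.
Result: Not balanced


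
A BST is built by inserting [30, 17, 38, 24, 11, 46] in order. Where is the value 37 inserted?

Starting tree (level order): [30, 17, 38, 11, 24, None, 46]
Insertion path: 30 -> 38
Result: insert 37 as left child of 38
Final tree (level order): [30, 17, 38, 11, 24, 37, 46]


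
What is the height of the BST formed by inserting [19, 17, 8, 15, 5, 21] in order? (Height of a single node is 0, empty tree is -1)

Insertion order: [19, 17, 8, 15, 5, 21]
Tree (level-order array): [19, 17, 21, 8, None, None, None, 5, 15]
Compute height bottom-up (empty subtree = -1):
  height(5) = 1 + max(-1, -1) = 0
  height(15) = 1 + max(-1, -1) = 0
  height(8) = 1 + max(0, 0) = 1
  height(17) = 1 + max(1, -1) = 2
  height(21) = 1 + max(-1, -1) = 0
  height(19) = 1 + max(2, 0) = 3
Height = 3


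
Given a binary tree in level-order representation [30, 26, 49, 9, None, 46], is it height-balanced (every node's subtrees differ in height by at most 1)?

Tree (level-order array): [30, 26, 49, 9, None, 46]
Definition: a tree is height-balanced if, at every node, |h(left) - h(right)| <= 1 (empty subtree has height -1).
Bottom-up per-node check:
  node 9: h_left=-1, h_right=-1, diff=0 [OK], height=0
  node 26: h_left=0, h_right=-1, diff=1 [OK], height=1
  node 46: h_left=-1, h_right=-1, diff=0 [OK], height=0
  node 49: h_left=0, h_right=-1, diff=1 [OK], height=1
  node 30: h_left=1, h_right=1, diff=0 [OK], height=2
All nodes satisfy the balance condition.
Result: Balanced


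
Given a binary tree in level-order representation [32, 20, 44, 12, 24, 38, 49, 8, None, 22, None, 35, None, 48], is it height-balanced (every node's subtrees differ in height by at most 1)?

Tree (level-order array): [32, 20, 44, 12, 24, 38, 49, 8, None, 22, None, 35, None, 48]
Definition: a tree is height-balanced if, at every node, |h(left) - h(right)| <= 1 (empty subtree has height -1).
Bottom-up per-node check:
  node 8: h_left=-1, h_right=-1, diff=0 [OK], height=0
  node 12: h_left=0, h_right=-1, diff=1 [OK], height=1
  node 22: h_left=-1, h_right=-1, diff=0 [OK], height=0
  node 24: h_left=0, h_right=-1, diff=1 [OK], height=1
  node 20: h_left=1, h_right=1, diff=0 [OK], height=2
  node 35: h_left=-1, h_right=-1, diff=0 [OK], height=0
  node 38: h_left=0, h_right=-1, diff=1 [OK], height=1
  node 48: h_left=-1, h_right=-1, diff=0 [OK], height=0
  node 49: h_left=0, h_right=-1, diff=1 [OK], height=1
  node 44: h_left=1, h_right=1, diff=0 [OK], height=2
  node 32: h_left=2, h_right=2, diff=0 [OK], height=3
All nodes satisfy the balance condition.
Result: Balanced


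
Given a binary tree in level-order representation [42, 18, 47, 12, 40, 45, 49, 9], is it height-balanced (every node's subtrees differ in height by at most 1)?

Tree (level-order array): [42, 18, 47, 12, 40, 45, 49, 9]
Definition: a tree is height-balanced if, at every node, |h(left) - h(right)| <= 1 (empty subtree has height -1).
Bottom-up per-node check:
  node 9: h_left=-1, h_right=-1, diff=0 [OK], height=0
  node 12: h_left=0, h_right=-1, diff=1 [OK], height=1
  node 40: h_left=-1, h_right=-1, diff=0 [OK], height=0
  node 18: h_left=1, h_right=0, diff=1 [OK], height=2
  node 45: h_left=-1, h_right=-1, diff=0 [OK], height=0
  node 49: h_left=-1, h_right=-1, diff=0 [OK], height=0
  node 47: h_left=0, h_right=0, diff=0 [OK], height=1
  node 42: h_left=2, h_right=1, diff=1 [OK], height=3
All nodes satisfy the balance condition.
Result: Balanced


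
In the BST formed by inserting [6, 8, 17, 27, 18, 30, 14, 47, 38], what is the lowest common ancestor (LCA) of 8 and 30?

Tree insertion order: [6, 8, 17, 27, 18, 30, 14, 47, 38]
Tree (level-order array): [6, None, 8, None, 17, 14, 27, None, None, 18, 30, None, None, None, 47, 38]
In a BST, the LCA of p=8, q=30 is the first node v on the
root-to-leaf path with p <= v <= q (go left if both < v, right if both > v).
Walk from root:
  at 6: both 8 and 30 > 6, go right
  at 8: 8 <= 8 <= 30, this is the LCA
LCA = 8


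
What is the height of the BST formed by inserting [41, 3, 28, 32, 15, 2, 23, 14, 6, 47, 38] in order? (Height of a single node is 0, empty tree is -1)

Insertion order: [41, 3, 28, 32, 15, 2, 23, 14, 6, 47, 38]
Tree (level-order array): [41, 3, 47, 2, 28, None, None, None, None, 15, 32, 14, 23, None, 38, 6]
Compute height bottom-up (empty subtree = -1):
  height(2) = 1 + max(-1, -1) = 0
  height(6) = 1 + max(-1, -1) = 0
  height(14) = 1 + max(0, -1) = 1
  height(23) = 1 + max(-1, -1) = 0
  height(15) = 1 + max(1, 0) = 2
  height(38) = 1 + max(-1, -1) = 0
  height(32) = 1 + max(-1, 0) = 1
  height(28) = 1 + max(2, 1) = 3
  height(3) = 1 + max(0, 3) = 4
  height(47) = 1 + max(-1, -1) = 0
  height(41) = 1 + max(4, 0) = 5
Height = 5


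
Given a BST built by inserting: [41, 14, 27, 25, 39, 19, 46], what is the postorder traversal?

Tree insertion order: [41, 14, 27, 25, 39, 19, 46]
Tree (level-order array): [41, 14, 46, None, 27, None, None, 25, 39, 19]
Postorder traversal: [19, 25, 39, 27, 14, 46, 41]


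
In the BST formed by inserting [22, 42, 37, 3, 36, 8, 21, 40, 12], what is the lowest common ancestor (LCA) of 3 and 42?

Tree insertion order: [22, 42, 37, 3, 36, 8, 21, 40, 12]
Tree (level-order array): [22, 3, 42, None, 8, 37, None, None, 21, 36, 40, 12]
In a BST, the LCA of p=3, q=42 is the first node v on the
root-to-leaf path with p <= v <= q (go left if both < v, right if both > v).
Walk from root:
  at 22: 3 <= 22 <= 42, this is the LCA
LCA = 22


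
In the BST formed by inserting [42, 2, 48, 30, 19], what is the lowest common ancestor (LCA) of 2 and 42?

Tree insertion order: [42, 2, 48, 30, 19]
Tree (level-order array): [42, 2, 48, None, 30, None, None, 19]
In a BST, the LCA of p=2, q=42 is the first node v on the
root-to-leaf path with p <= v <= q (go left if both < v, right if both > v).
Walk from root:
  at 42: 2 <= 42 <= 42, this is the LCA
LCA = 42


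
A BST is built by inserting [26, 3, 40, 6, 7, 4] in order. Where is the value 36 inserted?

Starting tree (level order): [26, 3, 40, None, 6, None, None, 4, 7]
Insertion path: 26 -> 40
Result: insert 36 as left child of 40
Final tree (level order): [26, 3, 40, None, 6, 36, None, 4, 7]


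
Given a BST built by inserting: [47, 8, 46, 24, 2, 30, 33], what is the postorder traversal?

Tree insertion order: [47, 8, 46, 24, 2, 30, 33]
Tree (level-order array): [47, 8, None, 2, 46, None, None, 24, None, None, 30, None, 33]
Postorder traversal: [2, 33, 30, 24, 46, 8, 47]


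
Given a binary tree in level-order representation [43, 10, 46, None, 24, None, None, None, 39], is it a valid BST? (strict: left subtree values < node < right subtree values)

Level-order array: [43, 10, 46, None, 24, None, None, None, 39]
Validate using subtree bounds (lo, hi): at each node, require lo < value < hi,
then recurse left with hi=value and right with lo=value.
Preorder trace (stopping at first violation):
  at node 43 with bounds (-inf, +inf): OK
  at node 10 with bounds (-inf, 43): OK
  at node 24 with bounds (10, 43): OK
  at node 39 with bounds (24, 43): OK
  at node 46 with bounds (43, +inf): OK
No violation found at any node.
Result: Valid BST


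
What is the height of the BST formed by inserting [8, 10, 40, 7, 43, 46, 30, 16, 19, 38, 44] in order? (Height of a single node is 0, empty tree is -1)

Insertion order: [8, 10, 40, 7, 43, 46, 30, 16, 19, 38, 44]
Tree (level-order array): [8, 7, 10, None, None, None, 40, 30, 43, 16, 38, None, 46, None, 19, None, None, 44]
Compute height bottom-up (empty subtree = -1):
  height(7) = 1 + max(-1, -1) = 0
  height(19) = 1 + max(-1, -1) = 0
  height(16) = 1 + max(-1, 0) = 1
  height(38) = 1 + max(-1, -1) = 0
  height(30) = 1 + max(1, 0) = 2
  height(44) = 1 + max(-1, -1) = 0
  height(46) = 1 + max(0, -1) = 1
  height(43) = 1 + max(-1, 1) = 2
  height(40) = 1 + max(2, 2) = 3
  height(10) = 1 + max(-1, 3) = 4
  height(8) = 1 + max(0, 4) = 5
Height = 5


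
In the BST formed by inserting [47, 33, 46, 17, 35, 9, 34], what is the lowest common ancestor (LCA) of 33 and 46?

Tree insertion order: [47, 33, 46, 17, 35, 9, 34]
Tree (level-order array): [47, 33, None, 17, 46, 9, None, 35, None, None, None, 34]
In a BST, the LCA of p=33, q=46 is the first node v on the
root-to-leaf path with p <= v <= q (go left if both < v, right if both > v).
Walk from root:
  at 47: both 33 and 46 < 47, go left
  at 33: 33 <= 33 <= 46, this is the LCA
LCA = 33


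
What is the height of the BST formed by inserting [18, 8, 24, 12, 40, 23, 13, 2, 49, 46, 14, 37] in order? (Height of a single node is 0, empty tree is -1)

Insertion order: [18, 8, 24, 12, 40, 23, 13, 2, 49, 46, 14, 37]
Tree (level-order array): [18, 8, 24, 2, 12, 23, 40, None, None, None, 13, None, None, 37, 49, None, 14, None, None, 46]
Compute height bottom-up (empty subtree = -1):
  height(2) = 1 + max(-1, -1) = 0
  height(14) = 1 + max(-1, -1) = 0
  height(13) = 1 + max(-1, 0) = 1
  height(12) = 1 + max(-1, 1) = 2
  height(8) = 1 + max(0, 2) = 3
  height(23) = 1 + max(-1, -1) = 0
  height(37) = 1 + max(-1, -1) = 0
  height(46) = 1 + max(-1, -1) = 0
  height(49) = 1 + max(0, -1) = 1
  height(40) = 1 + max(0, 1) = 2
  height(24) = 1 + max(0, 2) = 3
  height(18) = 1 + max(3, 3) = 4
Height = 4


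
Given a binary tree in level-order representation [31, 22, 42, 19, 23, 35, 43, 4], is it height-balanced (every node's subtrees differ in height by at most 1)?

Tree (level-order array): [31, 22, 42, 19, 23, 35, 43, 4]
Definition: a tree is height-balanced if, at every node, |h(left) - h(right)| <= 1 (empty subtree has height -1).
Bottom-up per-node check:
  node 4: h_left=-1, h_right=-1, diff=0 [OK], height=0
  node 19: h_left=0, h_right=-1, diff=1 [OK], height=1
  node 23: h_left=-1, h_right=-1, diff=0 [OK], height=0
  node 22: h_left=1, h_right=0, diff=1 [OK], height=2
  node 35: h_left=-1, h_right=-1, diff=0 [OK], height=0
  node 43: h_left=-1, h_right=-1, diff=0 [OK], height=0
  node 42: h_left=0, h_right=0, diff=0 [OK], height=1
  node 31: h_left=2, h_right=1, diff=1 [OK], height=3
All nodes satisfy the balance condition.
Result: Balanced


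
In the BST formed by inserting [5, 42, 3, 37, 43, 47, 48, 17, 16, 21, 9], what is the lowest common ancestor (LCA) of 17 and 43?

Tree insertion order: [5, 42, 3, 37, 43, 47, 48, 17, 16, 21, 9]
Tree (level-order array): [5, 3, 42, None, None, 37, 43, 17, None, None, 47, 16, 21, None, 48, 9]
In a BST, the LCA of p=17, q=43 is the first node v on the
root-to-leaf path with p <= v <= q (go left if both < v, right if both > v).
Walk from root:
  at 5: both 17 and 43 > 5, go right
  at 42: 17 <= 42 <= 43, this is the LCA
LCA = 42


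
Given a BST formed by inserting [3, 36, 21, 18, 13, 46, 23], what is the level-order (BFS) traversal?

Tree insertion order: [3, 36, 21, 18, 13, 46, 23]
Tree (level-order array): [3, None, 36, 21, 46, 18, 23, None, None, 13]
BFS from the root, enqueuing left then right child of each popped node:
  queue [3] -> pop 3, enqueue [36], visited so far: [3]
  queue [36] -> pop 36, enqueue [21, 46], visited so far: [3, 36]
  queue [21, 46] -> pop 21, enqueue [18, 23], visited so far: [3, 36, 21]
  queue [46, 18, 23] -> pop 46, enqueue [none], visited so far: [3, 36, 21, 46]
  queue [18, 23] -> pop 18, enqueue [13], visited so far: [3, 36, 21, 46, 18]
  queue [23, 13] -> pop 23, enqueue [none], visited so far: [3, 36, 21, 46, 18, 23]
  queue [13] -> pop 13, enqueue [none], visited so far: [3, 36, 21, 46, 18, 23, 13]
Result: [3, 36, 21, 46, 18, 23, 13]


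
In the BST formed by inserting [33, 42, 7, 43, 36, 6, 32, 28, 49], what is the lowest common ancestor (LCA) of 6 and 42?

Tree insertion order: [33, 42, 7, 43, 36, 6, 32, 28, 49]
Tree (level-order array): [33, 7, 42, 6, 32, 36, 43, None, None, 28, None, None, None, None, 49]
In a BST, the LCA of p=6, q=42 is the first node v on the
root-to-leaf path with p <= v <= q (go left if both < v, right if both > v).
Walk from root:
  at 33: 6 <= 33 <= 42, this is the LCA
LCA = 33


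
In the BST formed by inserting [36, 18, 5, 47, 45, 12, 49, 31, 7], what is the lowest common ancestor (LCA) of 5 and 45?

Tree insertion order: [36, 18, 5, 47, 45, 12, 49, 31, 7]
Tree (level-order array): [36, 18, 47, 5, 31, 45, 49, None, 12, None, None, None, None, None, None, 7]
In a BST, the LCA of p=5, q=45 is the first node v on the
root-to-leaf path with p <= v <= q (go left if both < v, right if both > v).
Walk from root:
  at 36: 5 <= 36 <= 45, this is the LCA
LCA = 36


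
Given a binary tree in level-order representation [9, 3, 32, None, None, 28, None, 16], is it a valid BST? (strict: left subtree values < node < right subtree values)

Level-order array: [9, 3, 32, None, None, 28, None, 16]
Validate using subtree bounds (lo, hi): at each node, require lo < value < hi,
then recurse left with hi=value and right with lo=value.
Preorder trace (stopping at first violation):
  at node 9 with bounds (-inf, +inf): OK
  at node 3 with bounds (-inf, 9): OK
  at node 32 with bounds (9, +inf): OK
  at node 28 with bounds (9, 32): OK
  at node 16 with bounds (9, 28): OK
No violation found at any node.
Result: Valid BST


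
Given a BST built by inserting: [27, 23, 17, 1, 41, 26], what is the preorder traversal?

Tree insertion order: [27, 23, 17, 1, 41, 26]
Tree (level-order array): [27, 23, 41, 17, 26, None, None, 1]
Preorder traversal: [27, 23, 17, 1, 26, 41]


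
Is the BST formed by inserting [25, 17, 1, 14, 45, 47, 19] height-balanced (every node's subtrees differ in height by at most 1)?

Tree (level-order array): [25, 17, 45, 1, 19, None, 47, None, 14]
Definition: a tree is height-balanced if, at every node, |h(left) - h(right)| <= 1 (empty subtree has height -1).
Bottom-up per-node check:
  node 14: h_left=-1, h_right=-1, diff=0 [OK], height=0
  node 1: h_left=-1, h_right=0, diff=1 [OK], height=1
  node 19: h_left=-1, h_right=-1, diff=0 [OK], height=0
  node 17: h_left=1, h_right=0, diff=1 [OK], height=2
  node 47: h_left=-1, h_right=-1, diff=0 [OK], height=0
  node 45: h_left=-1, h_right=0, diff=1 [OK], height=1
  node 25: h_left=2, h_right=1, diff=1 [OK], height=3
All nodes satisfy the balance condition.
Result: Balanced


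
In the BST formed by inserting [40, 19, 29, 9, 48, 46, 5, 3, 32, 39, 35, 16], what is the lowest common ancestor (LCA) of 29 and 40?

Tree insertion order: [40, 19, 29, 9, 48, 46, 5, 3, 32, 39, 35, 16]
Tree (level-order array): [40, 19, 48, 9, 29, 46, None, 5, 16, None, 32, None, None, 3, None, None, None, None, 39, None, None, 35]
In a BST, the LCA of p=29, q=40 is the first node v on the
root-to-leaf path with p <= v <= q (go left if both < v, right if both > v).
Walk from root:
  at 40: 29 <= 40 <= 40, this is the LCA
LCA = 40


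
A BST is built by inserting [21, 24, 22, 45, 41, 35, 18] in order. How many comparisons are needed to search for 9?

Search path for 9: 21 -> 18
Found: False
Comparisons: 2


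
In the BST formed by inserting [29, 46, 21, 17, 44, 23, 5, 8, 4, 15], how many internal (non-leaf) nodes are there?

Tree built from: [29, 46, 21, 17, 44, 23, 5, 8, 4, 15]
Tree (level-order array): [29, 21, 46, 17, 23, 44, None, 5, None, None, None, None, None, 4, 8, None, None, None, 15]
Rule: An internal node has at least one child.
Per-node child counts:
  node 29: 2 child(ren)
  node 21: 2 child(ren)
  node 17: 1 child(ren)
  node 5: 2 child(ren)
  node 4: 0 child(ren)
  node 8: 1 child(ren)
  node 15: 0 child(ren)
  node 23: 0 child(ren)
  node 46: 1 child(ren)
  node 44: 0 child(ren)
Matching nodes: [29, 21, 17, 5, 8, 46]
Count of internal (non-leaf) nodes: 6


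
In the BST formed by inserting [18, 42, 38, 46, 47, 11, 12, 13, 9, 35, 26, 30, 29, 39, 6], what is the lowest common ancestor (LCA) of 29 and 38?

Tree insertion order: [18, 42, 38, 46, 47, 11, 12, 13, 9, 35, 26, 30, 29, 39, 6]
Tree (level-order array): [18, 11, 42, 9, 12, 38, 46, 6, None, None, 13, 35, 39, None, 47, None, None, None, None, 26, None, None, None, None, None, None, 30, 29]
In a BST, the LCA of p=29, q=38 is the first node v on the
root-to-leaf path with p <= v <= q (go left if both < v, right if both > v).
Walk from root:
  at 18: both 29 and 38 > 18, go right
  at 42: both 29 and 38 < 42, go left
  at 38: 29 <= 38 <= 38, this is the LCA
LCA = 38


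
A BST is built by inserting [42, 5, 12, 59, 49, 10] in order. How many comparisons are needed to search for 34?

Search path for 34: 42 -> 5 -> 12
Found: False
Comparisons: 3


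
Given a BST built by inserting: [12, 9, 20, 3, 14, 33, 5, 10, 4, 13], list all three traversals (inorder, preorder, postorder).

Tree insertion order: [12, 9, 20, 3, 14, 33, 5, 10, 4, 13]
Tree (level-order array): [12, 9, 20, 3, 10, 14, 33, None, 5, None, None, 13, None, None, None, 4]
Inorder (L, root, R): [3, 4, 5, 9, 10, 12, 13, 14, 20, 33]
Preorder (root, L, R): [12, 9, 3, 5, 4, 10, 20, 14, 13, 33]
Postorder (L, R, root): [4, 5, 3, 10, 9, 13, 14, 33, 20, 12]


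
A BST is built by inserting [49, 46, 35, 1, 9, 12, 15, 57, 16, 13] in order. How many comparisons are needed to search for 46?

Search path for 46: 49 -> 46
Found: True
Comparisons: 2


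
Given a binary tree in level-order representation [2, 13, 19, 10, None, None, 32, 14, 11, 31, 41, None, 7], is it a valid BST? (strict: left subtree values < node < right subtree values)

Level-order array: [2, 13, 19, 10, None, None, 32, 14, 11, 31, 41, None, 7]
Validate using subtree bounds (lo, hi): at each node, require lo < value < hi,
then recurse left with hi=value and right with lo=value.
Preorder trace (stopping at first violation):
  at node 2 with bounds (-inf, +inf): OK
  at node 13 with bounds (-inf, 2): VIOLATION
Node 13 violates its bound: not (-inf < 13 < 2).
Result: Not a valid BST


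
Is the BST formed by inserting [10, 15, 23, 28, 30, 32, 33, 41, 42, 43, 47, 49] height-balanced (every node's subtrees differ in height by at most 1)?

Tree (level-order array): [10, None, 15, None, 23, None, 28, None, 30, None, 32, None, 33, None, 41, None, 42, None, 43, None, 47, None, 49]
Definition: a tree is height-balanced if, at every node, |h(left) - h(right)| <= 1 (empty subtree has height -1).
Bottom-up per-node check:
  node 49: h_left=-1, h_right=-1, diff=0 [OK], height=0
  node 47: h_left=-1, h_right=0, diff=1 [OK], height=1
  node 43: h_left=-1, h_right=1, diff=2 [FAIL (|-1-1|=2 > 1)], height=2
  node 42: h_left=-1, h_right=2, diff=3 [FAIL (|-1-2|=3 > 1)], height=3
  node 41: h_left=-1, h_right=3, diff=4 [FAIL (|-1-3|=4 > 1)], height=4
  node 33: h_left=-1, h_right=4, diff=5 [FAIL (|-1-4|=5 > 1)], height=5
  node 32: h_left=-1, h_right=5, diff=6 [FAIL (|-1-5|=6 > 1)], height=6
  node 30: h_left=-1, h_right=6, diff=7 [FAIL (|-1-6|=7 > 1)], height=7
  node 28: h_left=-1, h_right=7, diff=8 [FAIL (|-1-7|=8 > 1)], height=8
  node 23: h_left=-1, h_right=8, diff=9 [FAIL (|-1-8|=9 > 1)], height=9
  node 15: h_left=-1, h_right=9, diff=10 [FAIL (|-1-9|=10 > 1)], height=10
  node 10: h_left=-1, h_right=10, diff=11 [FAIL (|-1-10|=11 > 1)], height=11
Node 43 violates the condition: |-1 - 1| = 2 > 1.
Result: Not balanced


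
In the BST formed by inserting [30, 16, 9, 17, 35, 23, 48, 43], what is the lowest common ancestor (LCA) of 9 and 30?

Tree insertion order: [30, 16, 9, 17, 35, 23, 48, 43]
Tree (level-order array): [30, 16, 35, 9, 17, None, 48, None, None, None, 23, 43]
In a BST, the LCA of p=9, q=30 is the first node v on the
root-to-leaf path with p <= v <= q (go left if both < v, right if both > v).
Walk from root:
  at 30: 9 <= 30 <= 30, this is the LCA
LCA = 30


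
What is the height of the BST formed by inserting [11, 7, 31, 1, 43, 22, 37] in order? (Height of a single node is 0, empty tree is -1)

Insertion order: [11, 7, 31, 1, 43, 22, 37]
Tree (level-order array): [11, 7, 31, 1, None, 22, 43, None, None, None, None, 37]
Compute height bottom-up (empty subtree = -1):
  height(1) = 1 + max(-1, -1) = 0
  height(7) = 1 + max(0, -1) = 1
  height(22) = 1 + max(-1, -1) = 0
  height(37) = 1 + max(-1, -1) = 0
  height(43) = 1 + max(0, -1) = 1
  height(31) = 1 + max(0, 1) = 2
  height(11) = 1 + max(1, 2) = 3
Height = 3


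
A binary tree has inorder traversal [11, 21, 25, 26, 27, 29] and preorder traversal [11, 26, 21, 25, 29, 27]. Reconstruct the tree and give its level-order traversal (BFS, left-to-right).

Inorder:  [11, 21, 25, 26, 27, 29]
Preorder: [11, 26, 21, 25, 29, 27]
Algorithm: preorder visits root first, so consume preorder in order;
for each root, split the current inorder slice at that value into
left-subtree inorder and right-subtree inorder, then recurse.
Recursive splits:
  root=11; inorder splits into left=[], right=[21, 25, 26, 27, 29]
  root=26; inorder splits into left=[21, 25], right=[27, 29]
  root=21; inorder splits into left=[], right=[25]
  root=25; inorder splits into left=[], right=[]
  root=29; inorder splits into left=[27], right=[]
  root=27; inorder splits into left=[], right=[]
Reconstructed level-order: [11, 26, 21, 29, 25, 27]


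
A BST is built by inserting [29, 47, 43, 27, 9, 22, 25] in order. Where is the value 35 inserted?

Starting tree (level order): [29, 27, 47, 9, None, 43, None, None, 22, None, None, None, 25]
Insertion path: 29 -> 47 -> 43
Result: insert 35 as left child of 43
Final tree (level order): [29, 27, 47, 9, None, 43, None, None, 22, 35, None, None, 25]


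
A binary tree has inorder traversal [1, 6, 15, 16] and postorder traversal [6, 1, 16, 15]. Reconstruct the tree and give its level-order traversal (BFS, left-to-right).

Inorder:   [1, 6, 15, 16]
Postorder: [6, 1, 16, 15]
Algorithm: postorder visits root last, so walk postorder right-to-left;
each value is the root of the current inorder slice — split it at that
value, recurse on the right subtree first, then the left.
Recursive splits:
  root=15; inorder splits into left=[1, 6], right=[16]
  root=16; inorder splits into left=[], right=[]
  root=1; inorder splits into left=[], right=[6]
  root=6; inorder splits into left=[], right=[]
Reconstructed level-order: [15, 1, 16, 6]


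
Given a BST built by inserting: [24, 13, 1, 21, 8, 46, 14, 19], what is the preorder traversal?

Tree insertion order: [24, 13, 1, 21, 8, 46, 14, 19]
Tree (level-order array): [24, 13, 46, 1, 21, None, None, None, 8, 14, None, None, None, None, 19]
Preorder traversal: [24, 13, 1, 8, 21, 14, 19, 46]


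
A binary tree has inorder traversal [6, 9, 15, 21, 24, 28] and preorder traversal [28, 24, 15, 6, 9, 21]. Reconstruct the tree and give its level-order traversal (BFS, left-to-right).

Inorder:  [6, 9, 15, 21, 24, 28]
Preorder: [28, 24, 15, 6, 9, 21]
Algorithm: preorder visits root first, so consume preorder in order;
for each root, split the current inorder slice at that value into
left-subtree inorder and right-subtree inorder, then recurse.
Recursive splits:
  root=28; inorder splits into left=[6, 9, 15, 21, 24], right=[]
  root=24; inorder splits into left=[6, 9, 15, 21], right=[]
  root=15; inorder splits into left=[6, 9], right=[21]
  root=6; inorder splits into left=[], right=[9]
  root=9; inorder splits into left=[], right=[]
  root=21; inorder splits into left=[], right=[]
Reconstructed level-order: [28, 24, 15, 6, 21, 9]


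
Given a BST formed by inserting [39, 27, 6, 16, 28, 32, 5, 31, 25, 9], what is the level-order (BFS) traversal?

Tree insertion order: [39, 27, 6, 16, 28, 32, 5, 31, 25, 9]
Tree (level-order array): [39, 27, None, 6, 28, 5, 16, None, 32, None, None, 9, 25, 31]
BFS from the root, enqueuing left then right child of each popped node:
  queue [39] -> pop 39, enqueue [27], visited so far: [39]
  queue [27] -> pop 27, enqueue [6, 28], visited so far: [39, 27]
  queue [6, 28] -> pop 6, enqueue [5, 16], visited so far: [39, 27, 6]
  queue [28, 5, 16] -> pop 28, enqueue [32], visited so far: [39, 27, 6, 28]
  queue [5, 16, 32] -> pop 5, enqueue [none], visited so far: [39, 27, 6, 28, 5]
  queue [16, 32] -> pop 16, enqueue [9, 25], visited so far: [39, 27, 6, 28, 5, 16]
  queue [32, 9, 25] -> pop 32, enqueue [31], visited so far: [39, 27, 6, 28, 5, 16, 32]
  queue [9, 25, 31] -> pop 9, enqueue [none], visited so far: [39, 27, 6, 28, 5, 16, 32, 9]
  queue [25, 31] -> pop 25, enqueue [none], visited so far: [39, 27, 6, 28, 5, 16, 32, 9, 25]
  queue [31] -> pop 31, enqueue [none], visited so far: [39, 27, 6, 28, 5, 16, 32, 9, 25, 31]
Result: [39, 27, 6, 28, 5, 16, 32, 9, 25, 31]
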